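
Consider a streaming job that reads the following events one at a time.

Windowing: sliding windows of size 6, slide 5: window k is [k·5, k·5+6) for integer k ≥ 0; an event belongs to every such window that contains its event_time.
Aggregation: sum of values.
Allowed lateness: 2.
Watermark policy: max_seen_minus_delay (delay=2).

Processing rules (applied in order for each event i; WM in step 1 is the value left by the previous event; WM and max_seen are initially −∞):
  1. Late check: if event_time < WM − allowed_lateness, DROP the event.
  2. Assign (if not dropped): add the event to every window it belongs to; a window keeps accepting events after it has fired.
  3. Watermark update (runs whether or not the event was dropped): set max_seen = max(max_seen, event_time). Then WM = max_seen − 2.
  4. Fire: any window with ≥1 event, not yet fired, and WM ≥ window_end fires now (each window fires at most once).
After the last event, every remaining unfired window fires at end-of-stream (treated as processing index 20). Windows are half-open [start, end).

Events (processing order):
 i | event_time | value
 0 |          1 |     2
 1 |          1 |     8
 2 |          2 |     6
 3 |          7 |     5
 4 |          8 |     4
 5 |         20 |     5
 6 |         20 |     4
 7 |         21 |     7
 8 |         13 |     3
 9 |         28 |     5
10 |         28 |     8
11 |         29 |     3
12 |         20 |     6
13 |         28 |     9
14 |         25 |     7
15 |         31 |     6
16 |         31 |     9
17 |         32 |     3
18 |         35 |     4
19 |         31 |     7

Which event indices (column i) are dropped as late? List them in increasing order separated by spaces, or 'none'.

i=0 t=1 v=2: → [0,6); WM=-1
i=1 t=1 v=8: → [0,6); WM=-1
i=2 t=2 v=6: → [0,6); WM=0
i=3 t=7 v=5: → [5,11); WM=5
i=4 t=8 v=4: → [5,11); WM=6; [0,6) fires=16
i=5 t=20 v=5: → [20,26),[15,21); WM=18; [5,11) fires=9
i=6 t=20 v=4: → [20,26),[15,21); WM=18
i=7 t=21 v=7: → [20,26); WM=19
i=8 t=13 v=3: DROP (t<19-2); WM=19
i=9 t=28 v=5: → [25,31); WM=26; [15,21) fires=9 [20,26) fires=16
i=10 t=28 v=8: → [25,31); WM=26
i=11 t=29 v=3: → [25,31); WM=27
i=12 t=20 v=6: DROP (t<27-2); WM=27
i=13 t=28 v=9: → [25,31); WM=27
i=14 t=25 v=7: → [25,31),[20,26); WM=27
i=15 t=31 v=6: → [30,36); WM=29
i=16 t=31 v=9: → [30,36); WM=29
i=17 t=32 v=3: → [30,36); WM=30
i=18 t=35 v=4: → [35,41),[30,36); WM=33; [25,31) fires=32
i=19 t=31 v=7: → [30,36); WM=33

8 12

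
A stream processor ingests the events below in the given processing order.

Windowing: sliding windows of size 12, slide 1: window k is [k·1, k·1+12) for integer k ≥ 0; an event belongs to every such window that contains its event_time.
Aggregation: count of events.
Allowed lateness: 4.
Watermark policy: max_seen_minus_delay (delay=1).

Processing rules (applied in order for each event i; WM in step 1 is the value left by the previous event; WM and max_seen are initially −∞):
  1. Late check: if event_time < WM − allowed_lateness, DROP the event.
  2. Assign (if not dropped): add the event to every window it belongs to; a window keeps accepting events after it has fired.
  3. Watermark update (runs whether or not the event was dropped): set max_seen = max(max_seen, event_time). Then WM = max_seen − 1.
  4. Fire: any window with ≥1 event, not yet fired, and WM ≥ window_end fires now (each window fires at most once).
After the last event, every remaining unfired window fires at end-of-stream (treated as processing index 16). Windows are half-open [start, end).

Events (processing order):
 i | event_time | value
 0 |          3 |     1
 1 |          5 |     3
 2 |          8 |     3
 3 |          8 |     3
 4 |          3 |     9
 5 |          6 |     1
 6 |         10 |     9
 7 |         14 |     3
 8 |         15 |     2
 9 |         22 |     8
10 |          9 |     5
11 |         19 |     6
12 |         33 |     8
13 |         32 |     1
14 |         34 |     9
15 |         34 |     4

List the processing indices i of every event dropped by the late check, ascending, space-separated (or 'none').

i=0 t=3 v=1: → [3,15),[2,14),[1,13),[0,12); WM=2
i=1 t=5 v=3: → [5,17),[4,16),[3,15),[2,14),[1,13),[0,12); WM=4
i=2 t=8 v=3: → [8,20),[7,19),[6,18),[5,17),[4,16),[3,15),[2,14),[1,13),[0,12); WM=7
i=3 t=8 v=3: → [8,20),[7,19),[6,18),[5,17),[4,16),[3,15),[2,14),[1,13),[0,12); WM=7
i=4 t=3 v=9: → [3,15),[2,14),[1,13),[0,12); WM=7
i=5 t=6 v=1: → [6,18),[5,17),[4,16),[3,15),[2,14),[1,13),[0,12); WM=7
i=6 t=10 v=9: → [10,22),[9,21),[8,20),[7,19),[6,18),[5,17),[4,16),[3,15),[2,14),[1,13),[0,12); WM=9
i=7 t=14 v=3: → [14,26),[13,25),[12,24),[11,23),[10,22),[9,21),[8,20),[7,19),[6,18),[5,17),[4,16),[3,15); WM=13; [0,12) fires=7 [1,13) fires=7
i=8 t=15 v=2: → [15,27),[14,26),[13,25),[12,24),[11,23),[10,22),[9,21),[8,20),[7,19),[6,18),[5,17),[4,16); WM=14; [2,14) fires=7
i=9 t=22 v=8: → [22,34),[21,33),[20,32),[19,31),[18,30),[17,29),[16,28),[15,27),[14,26),[13,25),[12,24),[11,23); WM=21; [3,15) fires=8 [4,16) fires=7 [5,17) fires=7 [6,18) fires=6 [7,19) fires=5 [8,20) fires=5 [9,21) fires=3
i=10 t=9 v=5: DROP (t<21-4); WM=21
i=11 t=19 v=6: → [19,31),[18,30),[17,29),[16,28),[15,27),[14,26),[13,25),[12,24),[11,23),[10,22),[9,21),[8,20); WM=21
i=12 t=33 v=8: → [33,45),[32,44),[31,43),[30,42),[29,41),[28,40),[27,39),[26,38),[25,37),[24,36),[23,35),[22,34); WM=32; [10,22) fires=4 [11,23) fires=4 [12,24) fires=4 [13,25) fires=4 [14,26) fires=4 [15,27) fires=3 [16,28) fires=2 [17,29) fires=2 [18,30) fires=2 [19,31) fires=2 [20,32) fires=1
i=13 t=32 v=1: → [32,44),[31,43),[30,42),[29,41),[28,40),[27,39),[26,38),[25,37),[24,36),[23,35),[22,34),[21,33); WM=32
i=14 t=34 v=9: → [34,46),[33,45),[32,44),[31,43),[30,42),[29,41),[28,40),[27,39),[26,38),[25,37),[24,36),[23,35); WM=33; [21,33) fires=2
i=15 t=34 v=4: → [34,46),[33,45),[32,44),[31,43),[30,42),[29,41),[28,40),[27,39),[26,38),[25,37),[24,36),[23,35); WM=33

10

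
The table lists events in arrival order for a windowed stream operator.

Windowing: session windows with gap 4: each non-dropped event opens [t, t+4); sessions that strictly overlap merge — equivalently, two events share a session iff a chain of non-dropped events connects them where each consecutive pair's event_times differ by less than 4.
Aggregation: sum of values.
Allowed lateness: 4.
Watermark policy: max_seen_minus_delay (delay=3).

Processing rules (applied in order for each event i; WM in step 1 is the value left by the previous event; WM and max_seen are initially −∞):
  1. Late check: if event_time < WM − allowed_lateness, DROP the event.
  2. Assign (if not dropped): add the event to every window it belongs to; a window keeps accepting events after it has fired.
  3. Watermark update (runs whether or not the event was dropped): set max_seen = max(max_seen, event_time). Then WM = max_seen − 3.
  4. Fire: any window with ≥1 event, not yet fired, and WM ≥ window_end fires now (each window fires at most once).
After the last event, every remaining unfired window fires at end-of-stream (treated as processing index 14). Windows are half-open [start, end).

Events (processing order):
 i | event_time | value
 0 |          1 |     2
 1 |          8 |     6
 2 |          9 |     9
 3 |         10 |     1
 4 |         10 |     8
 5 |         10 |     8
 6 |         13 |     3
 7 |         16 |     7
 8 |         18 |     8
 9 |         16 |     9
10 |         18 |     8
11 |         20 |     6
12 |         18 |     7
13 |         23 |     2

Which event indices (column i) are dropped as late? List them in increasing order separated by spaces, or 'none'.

none

i=0 t=1 v=2: → [1,5); WM=-2
i=1 t=8 v=6: → [8,12); WM=5
i=2 t=9 v=9: → [8,13); WM=6
i=3 t=10 v=1: → [8,14); WM=7
i=4 t=10 v=8: → [8,14); WM=7
i=5 t=10 v=8: → [8,14); WM=7
i=6 t=13 v=3: → [8,17); WM=10
i=7 t=16 v=7: → [8,20); WM=13
i=8 t=18 v=8: → [8,22); WM=15
i=9 t=16 v=9: → [8,22); WM=15
i=10 t=18 v=8: → [8,22); WM=15
i=11 t=20 v=6: → [8,24); WM=17
i=12 t=18 v=7: → [8,24); WM=17
i=13 t=23 v=2: → [8,27); WM=20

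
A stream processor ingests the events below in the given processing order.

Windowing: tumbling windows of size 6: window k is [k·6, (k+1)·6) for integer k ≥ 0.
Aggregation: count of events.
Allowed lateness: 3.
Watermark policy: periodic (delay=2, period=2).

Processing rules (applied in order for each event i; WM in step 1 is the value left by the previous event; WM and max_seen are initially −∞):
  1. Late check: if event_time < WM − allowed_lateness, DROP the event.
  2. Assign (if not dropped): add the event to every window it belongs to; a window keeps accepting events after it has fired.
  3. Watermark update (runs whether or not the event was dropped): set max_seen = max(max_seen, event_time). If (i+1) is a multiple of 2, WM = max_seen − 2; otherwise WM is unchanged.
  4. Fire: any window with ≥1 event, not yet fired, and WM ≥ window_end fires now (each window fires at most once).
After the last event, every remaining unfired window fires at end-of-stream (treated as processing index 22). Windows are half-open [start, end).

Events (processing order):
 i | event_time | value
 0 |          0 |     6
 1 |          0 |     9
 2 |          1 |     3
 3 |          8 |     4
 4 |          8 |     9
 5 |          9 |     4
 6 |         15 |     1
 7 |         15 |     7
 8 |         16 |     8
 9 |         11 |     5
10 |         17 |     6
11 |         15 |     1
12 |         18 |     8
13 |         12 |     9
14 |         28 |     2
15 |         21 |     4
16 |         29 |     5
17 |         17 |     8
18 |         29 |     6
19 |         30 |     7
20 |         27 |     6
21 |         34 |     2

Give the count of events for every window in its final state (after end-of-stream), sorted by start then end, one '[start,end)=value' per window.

i=0 t=0 v=6: → [0,6); WM=−∞
i=1 t=0 v=9: → [0,6); WM=-2
i=2 t=1 v=3: → [0,6); WM=-2
i=3 t=8 v=4: → [6,12); WM=6; [0,6) fires=3
i=4 t=8 v=9: → [6,12); WM=6
i=5 t=9 v=4: → [6,12); WM=7
i=6 t=15 v=1: → [12,18); WM=7
i=7 t=15 v=7: → [12,18); WM=13; [6,12) fires=3
i=8 t=16 v=8: → [12,18); WM=13
i=9 t=11 v=5: → [6,12); WM=14
i=10 t=17 v=6: → [12,18); WM=14
i=11 t=15 v=1: → [12,18); WM=15
i=12 t=18 v=8: → [18,24); WM=15
i=13 t=12 v=9: → [12,18); WM=16
i=14 t=28 v=2: → [24,30); WM=16
i=15 t=21 v=4: → [18,24); WM=26; [12,18) fires=6 [18,24) fires=2
i=16 t=29 v=5: → [24,30); WM=26
i=17 t=17 v=8: DROP (t<26-3); WM=27
i=18 t=29 v=6: → [24,30); WM=27
i=19 t=30 v=7: → [30,36); WM=28
i=20 t=27 v=6: → [24,30); WM=28
i=21 t=34 v=2: → [30,36); WM=32; [24,30) fires=4

[0,6)=3 [6,12)=4 [12,18)=6 [18,24)=2 [24,30)=4 [30,36)=2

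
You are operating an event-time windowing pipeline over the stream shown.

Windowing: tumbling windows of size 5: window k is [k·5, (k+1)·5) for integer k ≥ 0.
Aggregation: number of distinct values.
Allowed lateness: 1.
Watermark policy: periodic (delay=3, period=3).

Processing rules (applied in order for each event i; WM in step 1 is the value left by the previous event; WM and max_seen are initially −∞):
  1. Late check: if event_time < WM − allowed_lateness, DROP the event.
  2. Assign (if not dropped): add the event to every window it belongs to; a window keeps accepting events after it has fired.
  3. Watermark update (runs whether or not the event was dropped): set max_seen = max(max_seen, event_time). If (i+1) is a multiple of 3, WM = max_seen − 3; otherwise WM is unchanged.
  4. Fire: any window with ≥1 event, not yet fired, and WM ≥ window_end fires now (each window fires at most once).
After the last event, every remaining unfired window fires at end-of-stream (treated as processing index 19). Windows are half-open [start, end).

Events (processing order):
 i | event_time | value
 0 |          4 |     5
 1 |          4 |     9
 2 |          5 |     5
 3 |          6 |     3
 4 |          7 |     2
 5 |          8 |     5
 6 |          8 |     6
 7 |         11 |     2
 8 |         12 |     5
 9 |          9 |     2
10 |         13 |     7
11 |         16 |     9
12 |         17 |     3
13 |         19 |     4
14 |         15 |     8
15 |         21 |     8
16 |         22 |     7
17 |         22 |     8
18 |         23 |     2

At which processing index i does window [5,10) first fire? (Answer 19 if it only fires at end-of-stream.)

i=0 t=4 v=5: → [0,5); WM=−∞
i=1 t=4 v=9: → [0,5); WM=−∞
i=2 t=5 v=5: → [5,10); WM=2
i=3 t=6 v=3: → [5,10); WM=2
i=4 t=7 v=2: → [5,10); WM=2
i=5 t=8 v=5: → [5,10); WM=5; [0,5) fires=2
i=6 t=8 v=6: → [5,10); WM=5
i=7 t=11 v=2: → [10,15); WM=5
i=8 t=12 v=5: → [10,15); WM=9
i=9 t=9 v=2: → [5,10); WM=9
i=10 t=13 v=7: → [10,15); WM=9
i=11 t=16 v=9: → [15,20); WM=13; [5,10) fires=4
i=12 t=17 v=3: → [15,20); WM=13
i=13 t=19 v=4: → [15,20); WM=13
i=14 t=15 v=8: → [15,20); WM=16; [10,15) fires=3
i=15 t=21 v=8: → [20,25); WM=16
i=16 t=22 v=7: → [20,25); WM=16
i=17 t=22 v=8: → [20,25); WM=19
i=18 t=23 v=2: → [20,25); WM=19

11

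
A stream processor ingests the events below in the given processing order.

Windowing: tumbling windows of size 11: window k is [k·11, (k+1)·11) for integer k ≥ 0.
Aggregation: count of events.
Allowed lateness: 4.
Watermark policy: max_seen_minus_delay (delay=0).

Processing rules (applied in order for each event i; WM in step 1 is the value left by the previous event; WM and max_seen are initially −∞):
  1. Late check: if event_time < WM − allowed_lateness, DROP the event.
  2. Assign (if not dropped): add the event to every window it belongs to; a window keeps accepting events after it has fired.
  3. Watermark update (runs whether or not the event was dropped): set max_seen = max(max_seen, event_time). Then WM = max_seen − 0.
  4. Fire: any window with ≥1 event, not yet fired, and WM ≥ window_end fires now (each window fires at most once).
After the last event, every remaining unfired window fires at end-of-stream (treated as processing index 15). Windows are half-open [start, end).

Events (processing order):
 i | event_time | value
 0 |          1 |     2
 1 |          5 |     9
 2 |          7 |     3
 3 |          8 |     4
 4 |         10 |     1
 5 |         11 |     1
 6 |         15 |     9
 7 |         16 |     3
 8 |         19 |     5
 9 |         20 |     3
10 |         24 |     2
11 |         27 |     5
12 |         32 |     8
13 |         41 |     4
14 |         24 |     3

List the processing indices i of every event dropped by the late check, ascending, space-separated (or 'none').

i=0 t=1 v=2: → [0,11); WM=1
i=1 t=5 v=9: → [0,11); WM=5
i=2 t=7 v=3: → [0,11); WM=7
i=3 t=8 v=4: → [0,11); WM=8
i=4 t=10 v=1: → [0,11); WM=10
i=5 t=11 v=1: → [11,22); WM=11; [0,11) fires=5
i=6 t=15 v=9: → [11,22); WM=15
i=7 t=16 v=3: → [11,22); WM=16
i=8 t=19 v=5: → [11,22); WM=19
i=9 t=20 v=3: → [11,22); WM=20
i=10 t=24 v=2: → [22,33); WM=24; [11,22) fires=5
i=11 t=27 v=5: → [22,33); WM=27
i=12 t=32 v=8: → [22,33); WM=32
i=13 t=41 v=4: → [33,44); WM=41; [22,33) fires=3
i=14 t=24 v=3: DROP (t<41-4); WM=41

14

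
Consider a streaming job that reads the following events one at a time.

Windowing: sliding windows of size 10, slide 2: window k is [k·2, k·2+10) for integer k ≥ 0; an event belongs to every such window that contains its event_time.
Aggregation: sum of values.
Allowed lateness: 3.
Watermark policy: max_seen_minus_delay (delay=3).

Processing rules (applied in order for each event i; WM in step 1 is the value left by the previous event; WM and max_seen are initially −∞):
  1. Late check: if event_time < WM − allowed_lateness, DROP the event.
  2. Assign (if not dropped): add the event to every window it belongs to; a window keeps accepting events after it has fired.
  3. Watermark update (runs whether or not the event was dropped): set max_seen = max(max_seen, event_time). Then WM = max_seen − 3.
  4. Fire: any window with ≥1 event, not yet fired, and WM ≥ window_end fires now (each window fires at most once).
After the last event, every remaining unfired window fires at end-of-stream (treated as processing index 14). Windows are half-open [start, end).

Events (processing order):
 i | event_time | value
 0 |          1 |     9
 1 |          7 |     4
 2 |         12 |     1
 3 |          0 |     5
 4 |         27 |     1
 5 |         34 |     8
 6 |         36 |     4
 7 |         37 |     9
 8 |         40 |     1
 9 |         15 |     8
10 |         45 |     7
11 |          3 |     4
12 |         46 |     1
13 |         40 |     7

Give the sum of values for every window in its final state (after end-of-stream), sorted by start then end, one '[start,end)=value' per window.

[0,10)=13 [2,12)=4 [4,14)=5 [6,16)=5 [8,18)=1 [10,20)=1 [12,22)=1 [18,28)=1 [20,30)=1 [22,32)=1 [24,34)=1 [26,36)=9 [28,38)=21 [30,40)=21 [32,42)=29 [34,44)=29 [36,46)=28 [38,48)=16 [40,50)=16 [42,52)=8 [44,54)=8 [46,56)=1

i=0 t=1 v=9: → [0,10); WM=-2
i=1 t=7 v=4: → [6,16),[4,14),[2,12),[0,10); WM=4
i=2 t=12 v=1: → [12,22),[10,20),[8,18),[6,16),[4,14); WM=9
i=3 t=0 v=5: DROP (t<9-3); WM=9
i=4 t=27 v=1: → [26,36),[24,34),[22,32),[20,30),[18,28); WM=24; [0,10) fires=13 [2,12) fires=4 [4,14) fires=5 [6,16) fires=5 [8,18) fires=1 [10,20) fires=1 [12,22) fires=1
i=5 t=34 v=8: → [34,44),[32,42),[30,40),[28,38),[26,36); WM=31; [18,28) fires=1 [20,30) fires=1
i=6 t=36 v=4: → [36,46),[34,44),[32,42),[30,40),[28,38); WM=33; [22,32) fires=1
i=7 t=37 v=9: → [36,46),[34,44),[32,42),[30,40),[28,38); WM=34; [24,34) fires=1
i=8 t=40 v=1: → [40,50),[38,48),[36,46),[34,44),[32,42); WM=37; [26,36) fires=9
i=9 t=15 v=8: DROP (t<37-3); WM=37
i=10 t=45 v=7: → [44,54),[42,52),[40,50),[38,48),[36,46); WM=42; [28,38) fires=21 [30,40) fires=21 [32,42) fires=22
i=11 t=3 v=4: DROP (t<42-3); WM=42
i=12 t=46 v=1: → [46,56),[44,54),[42,52),[40,50),[38,48); WM=43
i=13 t=40 v=7: → [40,50),[38,48),[36,46),[34,44),[32,42); WM=43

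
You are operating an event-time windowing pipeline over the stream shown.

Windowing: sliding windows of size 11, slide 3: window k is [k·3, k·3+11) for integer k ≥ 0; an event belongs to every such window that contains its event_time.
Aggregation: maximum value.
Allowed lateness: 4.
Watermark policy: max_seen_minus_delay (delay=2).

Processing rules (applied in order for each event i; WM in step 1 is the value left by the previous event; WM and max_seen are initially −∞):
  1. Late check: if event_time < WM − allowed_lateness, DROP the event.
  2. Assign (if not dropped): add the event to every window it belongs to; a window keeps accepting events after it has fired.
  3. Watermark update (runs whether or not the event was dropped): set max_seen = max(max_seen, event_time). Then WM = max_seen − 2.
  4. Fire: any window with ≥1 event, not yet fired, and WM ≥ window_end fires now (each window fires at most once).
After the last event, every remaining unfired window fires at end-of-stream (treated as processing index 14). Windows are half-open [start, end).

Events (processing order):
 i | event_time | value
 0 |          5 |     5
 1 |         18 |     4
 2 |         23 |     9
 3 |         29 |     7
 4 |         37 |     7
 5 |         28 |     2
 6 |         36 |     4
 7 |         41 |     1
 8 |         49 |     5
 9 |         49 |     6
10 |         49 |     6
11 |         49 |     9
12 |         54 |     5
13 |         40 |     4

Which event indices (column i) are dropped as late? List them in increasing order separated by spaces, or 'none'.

5 13

i=0 t=5 v=5: → [3,14),[0,11); WM=3
i=1 t=18 v=4: → [18,29),[15,26),[12,23),[9,20); WM=16; [0,11) fires=5 [3,14) fires=5
i=2 t=23 v=9: → [21,32),[18,29),[15,26); WM=21; [9,20) fires=4
i=3 t=29 v=7: → [27,38),[24,35),[21,32); WM=27; [12,23) fires=4 [15,26) fires=9
i=4 t=37 v=7: → [36,47),[33,44),[30,41),[27,38); WM=35; [18,29) fires=9 [21,32) fires=9 [24,35) fires=7
i=5 t=28 v=2: DROP (t<35-4); WM=35
i=6 t=36 v=4: → [36,47),[33,44),[30,41),[27,38); WM=35
i=7 t=41 v=1: → [39,50),[36,47),[33,44); WM=39; [27,38) fires=7
i=8 t=49 v=5: → [48,59),[45,56),[42,53),[39,50); WM=47; [30,41) fires=7 [33,44) fires=7 [36,47) fires=7
i=9 t=49 v=6: → [48,59),[45,56),[42,53),[39,50); WM=47
i=10 t=49 v=6: → [48,59),[45,56),[42,53),[39,50); WM=47
i=11 t=49 v=9: → [48,59),[45,56),[42,53),[39,50); WM=47
i=12 t=54 v=5: → [54,65),[51,62),[48,59),[45,56); WM=52; [39,50) fires=9
i=13 t=40 v=4: DROP (t<52-4); WM=52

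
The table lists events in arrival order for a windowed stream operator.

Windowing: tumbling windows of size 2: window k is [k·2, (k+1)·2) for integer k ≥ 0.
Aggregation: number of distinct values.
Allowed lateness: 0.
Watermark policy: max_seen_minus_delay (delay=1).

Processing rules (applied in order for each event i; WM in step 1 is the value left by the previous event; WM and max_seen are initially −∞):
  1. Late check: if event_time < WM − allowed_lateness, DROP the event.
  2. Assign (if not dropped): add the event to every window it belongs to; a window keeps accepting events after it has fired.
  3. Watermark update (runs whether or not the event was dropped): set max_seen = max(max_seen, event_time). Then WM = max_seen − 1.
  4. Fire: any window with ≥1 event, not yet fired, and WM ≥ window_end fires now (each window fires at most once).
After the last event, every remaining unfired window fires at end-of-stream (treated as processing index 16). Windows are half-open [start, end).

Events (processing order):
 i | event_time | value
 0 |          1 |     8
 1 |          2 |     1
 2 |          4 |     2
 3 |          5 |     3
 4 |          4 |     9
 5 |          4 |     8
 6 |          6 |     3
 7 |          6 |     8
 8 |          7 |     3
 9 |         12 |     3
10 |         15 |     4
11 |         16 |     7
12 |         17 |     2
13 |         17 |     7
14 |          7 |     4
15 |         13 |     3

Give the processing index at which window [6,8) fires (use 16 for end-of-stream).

i=0 t=1 v=8: → [0,2); WM=0
i=1 t=2 v=1: → [2,4); WM=1
i=2 t=4 v=2: → [4,6); WM=3; [0,2) fires=1
i=3 t=5 v=3: → [4,6); WM=4; [2,4) fires=1
i=4 t=4 v=9: → [4,6); WM=4
i=5 t=4 v=8: → [4,6); WM=4
i=6 t=6 v=3: → [6,8); WM=5
i=7 t=6 v=8: → [6,8); WM=5
i=8 t=7 v=3: → [6,8); WM=6; [4,6) fires=4
i=9 t=12 v=3: → [12,14); WM=11; [6,8) fires=2
i=10 t=15 v=4: → [14,16); WM=14; [12,14) fires=1
i=11 t=16 v=7: → [16,18); WM=15
i=12 t=17 v=2: → [16,18); WM=16; [14,16) fires=1
i=13 t=17 v=7: → [16,18); WM=16
i=14 t=7 v=4: DROP (t<16-0); WM=16
i=15 t=13 v=3: DROP (t<16-0); WM=16

9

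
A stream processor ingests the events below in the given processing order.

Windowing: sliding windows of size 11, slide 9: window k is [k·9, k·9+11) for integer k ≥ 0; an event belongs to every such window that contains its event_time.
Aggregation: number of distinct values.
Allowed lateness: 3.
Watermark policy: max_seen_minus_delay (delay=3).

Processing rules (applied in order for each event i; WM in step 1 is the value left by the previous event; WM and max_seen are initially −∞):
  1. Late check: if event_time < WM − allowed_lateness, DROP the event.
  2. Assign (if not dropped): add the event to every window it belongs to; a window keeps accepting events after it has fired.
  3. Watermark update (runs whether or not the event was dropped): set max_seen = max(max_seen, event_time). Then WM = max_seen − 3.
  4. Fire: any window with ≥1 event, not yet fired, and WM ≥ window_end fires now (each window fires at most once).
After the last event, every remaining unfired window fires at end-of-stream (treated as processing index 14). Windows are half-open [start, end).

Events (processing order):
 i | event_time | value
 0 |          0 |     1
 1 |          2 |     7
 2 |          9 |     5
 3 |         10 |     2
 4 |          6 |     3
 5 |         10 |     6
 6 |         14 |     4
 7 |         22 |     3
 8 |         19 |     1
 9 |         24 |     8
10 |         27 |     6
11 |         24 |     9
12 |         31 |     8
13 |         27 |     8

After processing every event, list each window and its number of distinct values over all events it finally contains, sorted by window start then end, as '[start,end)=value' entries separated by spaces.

i=0 t=0 v=1: → [0,11); WM=-3
i=1 t=2 v=7: → [0,11); WM=-1
i=2 t=9 v=5: → [9,20),[0,11); WM=6
i=3 t=10 v=2: → [9,20),[0,11); WM=7
i=4 t=6 v=3: → [0,11); WM=7
i=5 t=10 v=6: → [9,20),[0,11); WM=7
i=6 t=14 v=4: → [9,20); WM=11; [0,11) fires=6
i=7 t=22 v=3: → [18,29); WM=19
i=8 t=19 v=1: → [18,29),[9,20); WM=19
i=9 t=24 v=8: → [18,29); WM=21; [9,20) fires=5
i=10 t=27 v=6: → [27,38),[18,29); WM=24
i=11 t=24 v=9: → [18,29); WM=24
i=12 t=31 v=8: → [27,38); WM=28
i=13 t=27 v=8: → [27,38),[18,29); WM=28

[0,11)=6 [9,20)=5 [18,29)=5 [27,38)=2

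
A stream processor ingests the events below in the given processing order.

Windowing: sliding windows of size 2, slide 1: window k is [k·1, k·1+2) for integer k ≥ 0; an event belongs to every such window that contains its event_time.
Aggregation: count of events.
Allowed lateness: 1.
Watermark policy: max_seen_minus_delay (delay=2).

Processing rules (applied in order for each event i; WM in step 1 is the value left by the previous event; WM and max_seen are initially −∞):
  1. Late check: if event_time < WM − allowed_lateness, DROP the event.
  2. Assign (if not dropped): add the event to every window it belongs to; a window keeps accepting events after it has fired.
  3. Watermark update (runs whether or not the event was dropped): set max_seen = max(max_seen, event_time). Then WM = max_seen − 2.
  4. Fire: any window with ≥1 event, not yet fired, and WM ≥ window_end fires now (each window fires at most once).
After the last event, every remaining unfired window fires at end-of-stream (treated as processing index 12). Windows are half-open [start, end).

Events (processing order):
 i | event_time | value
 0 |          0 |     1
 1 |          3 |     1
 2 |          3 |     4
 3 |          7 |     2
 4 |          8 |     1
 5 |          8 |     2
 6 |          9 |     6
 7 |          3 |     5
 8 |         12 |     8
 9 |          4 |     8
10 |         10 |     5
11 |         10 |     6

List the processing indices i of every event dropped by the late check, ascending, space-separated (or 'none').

i=0 t=0 v=1: → [0,2); WM=-2
i=1 t=3 v=1: → [3,5),[2,4); WM=1
i=2 t=3 v=4: → [3,5),[2,4); WM=1
i=3 t=7 v=2: → [7,9),[6,8); WM=5; [0,2) fires=1 [2,4) fires=2 [3,5) fires=2
i=4 t=8 v=1: → [8,10),[7,9); WM=6
i=5 t=8 v=2: → [8,10),[7,9); WM=6
i=6 t=9 v=6: → [9,11),[8,10); WM=7
i=7 t=3 v=5: DROP (t<7-1); WM=7
i=8 t=12 v=8: → [12,14),[11,13); WM=10; [6,8) fires=1 [7,9) fires=3 [8,10) fires=3
i=9 t=4 v=8: DROP (t<10-1); WM=10
i=10 t=10 v=5: → [10,12),[9,11); WM=10
i=11 t=10 v=6: → [10,12),[9,11); WM=10

7 9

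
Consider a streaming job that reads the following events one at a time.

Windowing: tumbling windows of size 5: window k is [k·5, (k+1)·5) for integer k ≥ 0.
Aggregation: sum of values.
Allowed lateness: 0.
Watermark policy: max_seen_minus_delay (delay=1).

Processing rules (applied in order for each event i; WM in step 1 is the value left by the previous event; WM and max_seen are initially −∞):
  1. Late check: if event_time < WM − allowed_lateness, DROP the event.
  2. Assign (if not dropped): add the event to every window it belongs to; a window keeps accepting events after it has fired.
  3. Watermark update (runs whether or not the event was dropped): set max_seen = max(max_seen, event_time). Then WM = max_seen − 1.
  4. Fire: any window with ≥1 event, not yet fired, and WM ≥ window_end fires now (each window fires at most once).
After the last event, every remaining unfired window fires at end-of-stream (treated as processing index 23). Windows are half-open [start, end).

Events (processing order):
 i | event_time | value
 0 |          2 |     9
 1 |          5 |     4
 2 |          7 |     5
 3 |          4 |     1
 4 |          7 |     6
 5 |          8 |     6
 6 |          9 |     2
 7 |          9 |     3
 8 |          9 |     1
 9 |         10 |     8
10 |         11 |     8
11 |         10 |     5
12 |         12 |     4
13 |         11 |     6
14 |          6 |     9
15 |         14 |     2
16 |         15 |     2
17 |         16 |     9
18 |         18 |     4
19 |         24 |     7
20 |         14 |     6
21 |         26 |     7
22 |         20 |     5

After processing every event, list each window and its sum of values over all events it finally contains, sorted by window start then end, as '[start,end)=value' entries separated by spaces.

i=0 t=2 v=9: → [0,5); WM=1
i=1 t=5 v=4: → [5,10); WM=4
i=2 t=7 v=5: → [5,10); WM=6; [0,5) fires=9
i=3 t=4 v=1: DROP (t<6-0); WM=6
i=4 t=7 v=6: → [5,10); WM=6
i=5 t=8 v=6: → [5,10); WM=7
i=6 t=9 v=2: → [5,10); WM=8
i=7 t=9 v=3: → [5,10); WM=8
i=8 t=9 v=1: → [5,10); WM=8
i=9 t=10 v=8: → [10,15); WM=9
i=10 t=11 v=8: → [10,15); WM=10; [5,10) fires=27
i=11 t=10 v=5: → [10,15); WM=10
i=12 t=12 v=4: → [10,15); WM=11
i=13 t=11 v=6: → [10,15); WM=11
i=14 t=6 v=9: DROP (t<11-0); WM=11
i=15 t=14 v=2: → [10,15); WM=13
i=16 t=15 v=2: → [15,20); WM=14
i=17 t=16 v=9: → [15,20); WM=15; [10,15) fires=33
i=18 t=18 v=4: → [15,20); WM=17
i=19 t=24 v=7: → [20,25); WM=23; [15,20) fires=15
i=20 t=14 v=6: DROP (t<23-0); WM=23
i=21 t=26 v=7: → [25,30); WM=25; [20,25) fires=7
i=22 t=20 v=5: DROP (t<25-0); WM=25

[0,5)=9 [5,10)=27 [10,15)=33 [15,20)=15 [20,25)=7 [25,30)=7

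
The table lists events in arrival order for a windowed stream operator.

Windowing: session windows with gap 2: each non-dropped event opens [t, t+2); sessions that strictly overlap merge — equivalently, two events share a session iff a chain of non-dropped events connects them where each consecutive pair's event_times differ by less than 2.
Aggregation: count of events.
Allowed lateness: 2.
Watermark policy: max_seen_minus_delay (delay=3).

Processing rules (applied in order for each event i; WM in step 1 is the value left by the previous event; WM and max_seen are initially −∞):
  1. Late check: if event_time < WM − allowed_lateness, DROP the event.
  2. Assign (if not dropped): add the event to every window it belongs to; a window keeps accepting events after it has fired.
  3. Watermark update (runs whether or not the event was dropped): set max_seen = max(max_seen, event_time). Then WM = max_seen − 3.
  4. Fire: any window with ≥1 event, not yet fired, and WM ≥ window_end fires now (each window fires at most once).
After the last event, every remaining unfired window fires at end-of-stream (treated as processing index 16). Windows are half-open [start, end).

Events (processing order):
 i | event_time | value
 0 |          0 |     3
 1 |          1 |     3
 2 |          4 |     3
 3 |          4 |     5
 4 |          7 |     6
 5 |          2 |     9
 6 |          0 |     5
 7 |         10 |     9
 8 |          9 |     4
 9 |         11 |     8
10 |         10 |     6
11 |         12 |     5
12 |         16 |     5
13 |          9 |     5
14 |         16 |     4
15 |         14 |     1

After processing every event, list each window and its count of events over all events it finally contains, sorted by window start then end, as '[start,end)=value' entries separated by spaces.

i=0 t=0 v=3: → [0,2); WM=-3
i=1 t=1 v=3: → [0,3); WM=-2
i=2 t=4 v=3: → [4,6); WM=1
i=3 t=4 v=5: → [4,6); WM=1
i=4 t=7 v=6: → [7,9); WM=4
i=5 t=2 v=9: → [0,4); WM=4
i=6 t=0 v=5: DROP (t<4-2); WM=4
i=7 t=10 v=9: → [10,12); WM=7
i=8 t=9 v=4: → [9,12); WM=7
i=9 t=11 v=8: → [9,13); WM=8
i=10 t=10 v=6: → [9,13); WM=8
i=11 t=12 v=5: → [9,14); WM=9
i=12 t=16 v=5: → [16,18); WM=13
i=13 t=9 v=5: DROP (t<13-2); WM=13
i=14 t=16 v=4: → [16,18); WM=13
i=15 t=14 v=1: → [14,16); WM=13

[0,4)=3 [4,6)=2 [7,9)=1 [9,14)=5 [14,16)=1 [16,18)=2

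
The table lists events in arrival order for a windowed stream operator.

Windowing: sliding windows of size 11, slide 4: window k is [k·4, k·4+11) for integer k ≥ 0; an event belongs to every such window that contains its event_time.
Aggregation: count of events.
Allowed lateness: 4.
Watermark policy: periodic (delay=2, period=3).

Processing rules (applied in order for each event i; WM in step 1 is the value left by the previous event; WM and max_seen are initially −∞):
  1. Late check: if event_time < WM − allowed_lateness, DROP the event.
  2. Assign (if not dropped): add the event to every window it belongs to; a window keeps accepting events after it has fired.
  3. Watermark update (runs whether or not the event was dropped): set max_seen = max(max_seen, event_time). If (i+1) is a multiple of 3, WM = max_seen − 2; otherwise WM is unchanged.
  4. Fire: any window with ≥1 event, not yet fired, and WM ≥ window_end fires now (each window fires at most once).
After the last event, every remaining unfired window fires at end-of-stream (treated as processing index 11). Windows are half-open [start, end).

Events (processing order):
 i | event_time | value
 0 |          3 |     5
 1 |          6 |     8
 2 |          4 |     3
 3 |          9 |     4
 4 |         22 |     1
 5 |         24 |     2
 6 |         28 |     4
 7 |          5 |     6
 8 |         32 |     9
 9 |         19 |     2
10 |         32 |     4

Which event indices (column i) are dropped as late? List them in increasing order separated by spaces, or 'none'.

i=0 t=3 v=5: → [0,11); WM=−∞
i=1 t=6 v=8: → [4,15),[0,11); WM=−∞
i=2 t=4 v=3: → [4,15),[0,11); WM=4
i=3 t=9 v=4: → [8,19),[4,15),[0,11); WM=4
i=4 t=22 v=1: → [20,31),[16,27),[12,23); WM=4
i=5 t=24 v=2: → [24,35),[20,31),[16,27); WM=22; [0,11) fires=4 [4,15) fires=3 [8,19) fires=1
i=6 t=28 v=4: → [28,39),[24,35),[20,31); WM=22
i=7 t=5 v=6: DROP (t<22-4); WM=22
i=8 t=32 v=9: → [32,43),[28,39),[24,35); WM=30; [12,23) fires=1 [16,27) fires=2
i=9 t=19 v=2: DROP (t<30-4); WM=30
i=10 t=32 v=4: → [32,43),[28,39),[24,35); WM=30

7 9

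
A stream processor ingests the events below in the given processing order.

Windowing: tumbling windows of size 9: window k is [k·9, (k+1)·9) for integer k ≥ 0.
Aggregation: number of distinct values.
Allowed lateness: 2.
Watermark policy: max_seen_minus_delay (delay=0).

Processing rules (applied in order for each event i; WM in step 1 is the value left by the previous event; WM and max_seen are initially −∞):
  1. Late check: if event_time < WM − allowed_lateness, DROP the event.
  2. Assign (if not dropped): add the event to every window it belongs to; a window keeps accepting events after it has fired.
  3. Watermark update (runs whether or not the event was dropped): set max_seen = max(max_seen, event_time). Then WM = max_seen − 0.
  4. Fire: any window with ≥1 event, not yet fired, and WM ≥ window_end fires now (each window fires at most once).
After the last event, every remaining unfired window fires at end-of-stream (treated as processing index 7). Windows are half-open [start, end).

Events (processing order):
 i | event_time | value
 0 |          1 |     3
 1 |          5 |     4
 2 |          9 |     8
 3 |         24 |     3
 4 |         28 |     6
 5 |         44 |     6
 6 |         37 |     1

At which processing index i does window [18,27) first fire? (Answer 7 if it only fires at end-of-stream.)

i=0 t=1 v=3: → [0,9); WM=1
i=1 t=5 v=4: → [0,9); WM=5
i=2 t=9 v=8: → [9,18); WM=9; [0,9) fires=2
i=3 t=24 v=3: → [18,27); WM=24; [9,18) fires=1
i=4 t=28 v=6: → [27,36); WM=28; [18,27) fires=1
i=5 t=44 v=6: → [36,45); WM=44; [27,36) fires=1
i=6 t=37 v=1: DROP (t<44-2); WM=44

4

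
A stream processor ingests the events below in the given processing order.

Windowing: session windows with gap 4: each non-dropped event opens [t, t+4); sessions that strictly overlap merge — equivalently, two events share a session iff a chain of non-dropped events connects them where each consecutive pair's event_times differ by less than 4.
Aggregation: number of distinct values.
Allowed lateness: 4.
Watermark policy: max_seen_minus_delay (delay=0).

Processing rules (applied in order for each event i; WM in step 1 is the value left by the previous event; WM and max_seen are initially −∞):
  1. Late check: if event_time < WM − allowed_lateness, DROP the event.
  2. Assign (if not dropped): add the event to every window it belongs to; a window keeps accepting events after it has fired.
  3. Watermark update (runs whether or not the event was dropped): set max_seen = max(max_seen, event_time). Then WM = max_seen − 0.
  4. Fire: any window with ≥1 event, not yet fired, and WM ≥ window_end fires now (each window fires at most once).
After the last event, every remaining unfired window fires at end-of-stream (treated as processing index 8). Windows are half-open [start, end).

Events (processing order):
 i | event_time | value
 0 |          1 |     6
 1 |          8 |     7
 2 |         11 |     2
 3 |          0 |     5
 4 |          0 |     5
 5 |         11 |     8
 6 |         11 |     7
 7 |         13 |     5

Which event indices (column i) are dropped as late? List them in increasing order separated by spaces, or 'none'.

3 4

i=0 t=1 v=6: → [1,5); WM=1
i=1 t=8 v=7: → [8,12); WM=8
i=2 t=11 v=2: → [8,15); WM=11
i=3 t=0 v=5: DROP (t<11-4); WM=11
i=4 t=0 v=5: DROP (t<11-4); WM=11
i=5 t=11 v=8: → [8,15); WM=11
i=6 t=11 v=7: → [8,15); WM=11
i=7 t=13 v=5: → [8,17); WM=13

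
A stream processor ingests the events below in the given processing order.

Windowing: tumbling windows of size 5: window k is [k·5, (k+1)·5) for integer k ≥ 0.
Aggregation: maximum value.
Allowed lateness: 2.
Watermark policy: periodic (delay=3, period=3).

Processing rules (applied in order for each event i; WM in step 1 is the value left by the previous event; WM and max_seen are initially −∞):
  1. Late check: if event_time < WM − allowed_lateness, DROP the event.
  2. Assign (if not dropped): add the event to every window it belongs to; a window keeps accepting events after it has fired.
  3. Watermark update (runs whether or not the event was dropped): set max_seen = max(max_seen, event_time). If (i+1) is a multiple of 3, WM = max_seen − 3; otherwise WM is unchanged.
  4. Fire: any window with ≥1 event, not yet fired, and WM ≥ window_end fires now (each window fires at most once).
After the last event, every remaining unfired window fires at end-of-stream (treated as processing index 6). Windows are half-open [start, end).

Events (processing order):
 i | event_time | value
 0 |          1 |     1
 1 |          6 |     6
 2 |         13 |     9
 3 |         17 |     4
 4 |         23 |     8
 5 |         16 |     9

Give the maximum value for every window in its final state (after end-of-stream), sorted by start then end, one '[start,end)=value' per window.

[0,5)=1 [5,10)=6 [10,15)=9 [15,20)=9 [20,25)=8

i=0 t=1 v=1: → [0,5); WM=−∞
i=1 t=6 v=6: → [5,10); WM=−∞
i=2 t=13 v=9: → [10,15); WM=10; [0,5) fires=1 [5,10) fires=6
i=3 t=17 v=4: → [15,20); WM=10
i=4 t=23 v=8: → [20,25); WM=10
i=5 t=16 v=9: → [15,20); WM=20; [10,15) fires=9 [15,20) fires=9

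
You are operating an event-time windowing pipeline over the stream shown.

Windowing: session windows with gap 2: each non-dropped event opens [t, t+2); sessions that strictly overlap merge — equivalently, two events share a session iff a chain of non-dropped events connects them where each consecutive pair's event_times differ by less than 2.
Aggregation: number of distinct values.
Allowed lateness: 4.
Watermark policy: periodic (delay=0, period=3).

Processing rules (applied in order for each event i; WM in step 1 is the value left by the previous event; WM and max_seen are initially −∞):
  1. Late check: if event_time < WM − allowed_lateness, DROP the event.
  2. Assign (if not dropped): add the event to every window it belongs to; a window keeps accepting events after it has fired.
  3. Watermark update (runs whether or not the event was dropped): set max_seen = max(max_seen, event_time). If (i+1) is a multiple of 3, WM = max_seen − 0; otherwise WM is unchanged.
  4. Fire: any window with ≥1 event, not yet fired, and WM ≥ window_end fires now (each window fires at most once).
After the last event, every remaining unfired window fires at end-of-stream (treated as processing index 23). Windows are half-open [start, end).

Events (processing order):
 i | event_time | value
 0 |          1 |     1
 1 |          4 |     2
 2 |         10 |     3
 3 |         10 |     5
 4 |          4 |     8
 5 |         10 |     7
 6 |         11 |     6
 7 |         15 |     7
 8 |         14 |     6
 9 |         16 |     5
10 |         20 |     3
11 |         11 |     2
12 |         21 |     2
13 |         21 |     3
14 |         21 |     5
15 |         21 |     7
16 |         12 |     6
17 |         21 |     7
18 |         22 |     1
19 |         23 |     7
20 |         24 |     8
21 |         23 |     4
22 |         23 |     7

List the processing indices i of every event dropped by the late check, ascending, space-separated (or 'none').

4 16

i=0 t=1 v=1: → [1,3); WM=−∞
i=1 t=4 v=2: → [4,6); WM=−∞
i=2 t=10 v=3: → [10,12); WM=10
i=3 t=10 v=5: → [10,12); WM=10
i=4 t=4 v=8: DROP (t<10-4); WM=10
i=5 t=10 v=7: → [10,12); WM=10
i=6 t=11 v=6: → [10,13); WM=10
i=7 t=15 v=7: → [15,17); WM=10
i=8 t=14 v=6: → [14,17); WM=15
i=9 t=16 v=5: → [14,18); WM=15
i=10 t=20 v=3: → [20,22); WM=15
i=11 t=11 v=2: → [10,13); WM=20
i=12 t=21 v=2: → [20,23); WM=20
i=13 t=21 v=3: → [20,23); WM=20
i=14 t=21 v=5: → [20,23); WM=21
i=15 t=21 v=7: → [20,23); WM=21
i=16 t=12 v=6: DROP (t<21-4); WM=21
i=17 t=21 v=7: → [20,23); WM=21
i=18 t=22 v=1: → [20,24); WM=21
i=19 t=23 v=7: → [20,25); WM=21
i=20 t=24 v=8: → [20,26); WM=24
i=21 t=23 v=4: → [20,26); WM=24
i=22 t=23 v=7: → [20,26); WM=24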